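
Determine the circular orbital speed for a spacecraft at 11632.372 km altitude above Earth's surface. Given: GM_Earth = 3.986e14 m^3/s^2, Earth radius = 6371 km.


r = R_E + alt = 6371.0 + 11632.372 = 18003.3720 km = 1.8003372e+07 m
v = sqrt(mu/r) = sqrt(3.986e14 / 1.8003372e+07) = 4705.3477 m/s = 4.7053 km/s

4.7053 km/s


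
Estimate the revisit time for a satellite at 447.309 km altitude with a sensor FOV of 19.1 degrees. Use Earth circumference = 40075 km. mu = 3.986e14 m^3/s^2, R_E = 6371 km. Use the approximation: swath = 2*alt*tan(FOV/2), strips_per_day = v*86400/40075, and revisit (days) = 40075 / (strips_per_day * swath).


swath = 2*447.309*tan(0.1666789) = 150.5104 km
v = sqrt(mu/r) = 7645.9298 m/s = 7.6459 km/s
strips/day = v*86400/40075 = 7.6459*86400/40075 = 16.4843
coverage/day = strips * swath = 16.4843 * 150.5104 = 2481.0585 km
revisit = 40075 / 2481.0585 = 16.1524 days

16.1524 days


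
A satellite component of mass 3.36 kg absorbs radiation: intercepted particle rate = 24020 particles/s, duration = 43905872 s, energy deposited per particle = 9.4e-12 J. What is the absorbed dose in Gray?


Total energy deposited = rate * time * E_per
  = 24020 * 43905872 * 9.4e-12 = 9.9134 J
Dose = E_total / mass = 9.9134 / 3.36
Dose = 2.9504 Gy

2.9504 Gy


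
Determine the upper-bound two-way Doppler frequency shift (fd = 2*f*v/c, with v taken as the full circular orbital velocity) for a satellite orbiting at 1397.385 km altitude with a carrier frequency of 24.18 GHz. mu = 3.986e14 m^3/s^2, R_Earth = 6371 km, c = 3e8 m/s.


r = 7.768385e+06 m
v = sqrt(mu/r) = 7163.1373 m/s (worst-case radial velocity)
f = 24.18 GHz = 2.418e+10 Hz
fd = 2*f*v/c = 2*2.418e+10*7163.1373/3.0e+08
fd = 1.1546977e+06 Hz

1.1547e+06 Hz


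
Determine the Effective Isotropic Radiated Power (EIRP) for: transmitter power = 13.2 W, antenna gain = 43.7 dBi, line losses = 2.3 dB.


Pt = 13.2 W = 11.2057 dBW
EIRP = Pt_dBW + Gt - losses = 11.2057 + 43.7 - 2.3 = 52.6057 dBW

52.6057 dBW


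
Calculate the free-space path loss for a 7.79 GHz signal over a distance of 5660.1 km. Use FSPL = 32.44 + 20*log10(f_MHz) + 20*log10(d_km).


f = 7.79 GHz = 7790.0000 MHz
d = 5660.1 km
FSPL = 32.44 + 20*log10(7790.0000) + 20*log10(5660.1)
FSPL = 32.44 + 77.8307 + 75.0565
FSPL = 185.3272 dB

185.3272 dB


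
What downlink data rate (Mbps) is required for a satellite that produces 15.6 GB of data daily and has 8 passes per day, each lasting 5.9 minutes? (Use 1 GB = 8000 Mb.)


total contact time = 8 * 5.9 * 60 = 2832.0000 s
data = 15.6 GB = 124800.0000 Mb
rate = 124800.0000 / 2832.0000 = 44.0678 Mbps

44.0678 Mbps


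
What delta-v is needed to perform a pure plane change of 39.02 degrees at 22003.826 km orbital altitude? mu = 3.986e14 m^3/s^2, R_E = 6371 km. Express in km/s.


r = 28374.8260 km = 2.8374826e+07 m
V = sqrt(mu/r) = 3748.0212 m/s
di = 39.02 deg = 0.6810275 rad
dV = 2*V*sin(di/2) = 2*3748.0212*sin(0.3405137)
dV = 2503.4636 m/s = 2.5035 km/s

2.5035 km/s


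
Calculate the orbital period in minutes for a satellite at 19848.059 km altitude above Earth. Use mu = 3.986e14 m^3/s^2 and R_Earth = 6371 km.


r = 26219.0590 km = 2.6219059e+07 m
T = 2*pi*sqrt(r^3/mu) = 2*pi*sqrt(1.8024005e+22 / 3.986e14)
T = 42250.9883 s = 704.1831 min

704.1831 minutes


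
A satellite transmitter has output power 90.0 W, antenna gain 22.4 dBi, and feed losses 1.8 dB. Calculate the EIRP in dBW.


Pt = 90.0 W = 19.5424 dBW
EIRP = Pt_dBW + Gt - losses = 19.5424 + 22.4 - 1.8 = 40.1424 dBW

40.1424 dBW


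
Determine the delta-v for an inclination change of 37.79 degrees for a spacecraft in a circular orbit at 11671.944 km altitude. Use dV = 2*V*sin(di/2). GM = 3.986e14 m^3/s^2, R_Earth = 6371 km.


r = 18042.9440 km = 1.8042944e+07 m
V = sqrt(mu/r) = 4700.1849 m/s
di = 37.79 deg = 0.6595599 rad
dV = 2*V*sin(di/2) = 2*4700.1849*sin(0.32978)
dV = 3044.1674 m/s = 3.0442 km/s

3.0442 km/s


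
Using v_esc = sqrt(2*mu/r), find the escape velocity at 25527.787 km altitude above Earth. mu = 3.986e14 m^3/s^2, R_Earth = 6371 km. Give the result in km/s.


r = 6371.0 + 25527.787 = 31898.7870 km = 3.1898787e+07 m
v_esc = sqrt(2*mu/r) = sqrt(2*3.986e14 / 3.1898787e+07)
v_esc = 4999.1545 m/s = 4.9992 km/s

4.9992 km/s


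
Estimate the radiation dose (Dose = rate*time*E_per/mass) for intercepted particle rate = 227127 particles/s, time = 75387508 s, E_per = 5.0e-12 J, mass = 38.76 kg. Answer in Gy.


Total energy deposited = rate * time * E_per
  = 227127 * 75387508 * 5.0e-12 = 85.6127 J
Dose = E_total / mass = 85.6127 / 38.76
Dose = 2.2088 Gy

2.2088 Gy


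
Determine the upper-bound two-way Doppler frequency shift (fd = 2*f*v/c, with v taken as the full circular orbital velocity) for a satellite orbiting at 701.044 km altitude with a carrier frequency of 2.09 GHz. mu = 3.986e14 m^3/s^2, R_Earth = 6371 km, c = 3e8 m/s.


r = 7.072044e+06 m
v = sqrt(mu/r) = 7507.5143 m/s (worst-case radial velocity)
f = 2.09 GHz = 2.09e+09 Hz
fd = 2*f*v/c = 2*2.09e+09*7507.5143/3.0e+08
fd = 104604.6997 Hz

104604.6997 Hz


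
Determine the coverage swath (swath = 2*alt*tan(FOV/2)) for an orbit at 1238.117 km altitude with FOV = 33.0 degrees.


FOV = 33.0 deg = 0.5759587 rad
swath = 2 * alt * tan(FOV/2) = 2 * 1238.117 * tan(0.2879793)
swath = 2 * 1238.117 * 0.2962135
swath = 733.4939 km

733.4939 km


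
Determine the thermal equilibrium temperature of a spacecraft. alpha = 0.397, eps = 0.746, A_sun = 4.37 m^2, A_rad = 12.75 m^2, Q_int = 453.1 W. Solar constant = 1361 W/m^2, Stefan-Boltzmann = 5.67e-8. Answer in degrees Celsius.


Numerator = alpha*S*A_sun + Q_int = 0.397*1361*4.37 + 453.1 = 2814.2853 W
Denominator = eps*sigma*A_rad = 0.746*5.67e-8*12.75 = 5.3930205e-07 W/K^4
T^4 = 5.2183842e+09 K^4
T = 268.7720 K = -4.3780 C

-4.3780 degrees Celsius


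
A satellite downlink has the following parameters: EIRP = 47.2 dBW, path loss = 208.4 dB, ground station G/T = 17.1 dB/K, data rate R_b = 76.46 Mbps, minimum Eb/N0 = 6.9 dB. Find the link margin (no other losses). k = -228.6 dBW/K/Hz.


C/N0 = EIRP - FSPL + G/T - k = 47.2 - 208.4 + 17.1 - (-228.6)
C/N0 = 84.5000 dB-Hz
R_b = 76.46 Mbps = 7.646e+07 bps -> 10*log10(R_b) = 78.8343 dB-Hz
Eb/N0 = C/N0 - 10*log10(R_b) = 84.5000 - 78.8343 = 5.6657 dB
Margin = Eb/N0 - Eb/N0_req = 5.6657 - 6.9 = -1.2343 dB (negative margin: link does not close)

-1.2343 dB


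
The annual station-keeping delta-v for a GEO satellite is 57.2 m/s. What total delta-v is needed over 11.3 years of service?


dV = rate * years = 57.2 * 11.3
dV = 646.3600 m/s

646.3600 m/s


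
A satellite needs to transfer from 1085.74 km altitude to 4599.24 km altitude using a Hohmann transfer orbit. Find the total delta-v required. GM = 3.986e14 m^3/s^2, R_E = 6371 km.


r1 = 7456.7400 km = 7.45674e+06 m
r2 = 10970.2400 km = 1.097024e+07 m
dv1 = sqrt(mu/r1)*(sqrt(2*r2/(r1+r2)) - 1) = 666.6360 m/s
dv2 = sqrt(mu/r2)*(1 - sqrt(2*r1/(r1+r2))) = 605.0316 m/s
total dv = |dv1| + |dv2| = 666.6360 + 605.0316 = 1271.6676 m/s = 1.2717 km/s

1.2717 km/s


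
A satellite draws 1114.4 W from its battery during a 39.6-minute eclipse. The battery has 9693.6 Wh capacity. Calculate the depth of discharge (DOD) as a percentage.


E_used = P * t / 60 = 1114.4 * 39.6 / 60 = 735.5040 Wh
DOD = E_used / E_total * 100 = 735.5040 / 9693.6 * 100
DOD = 7.5875 %

7.5875 %


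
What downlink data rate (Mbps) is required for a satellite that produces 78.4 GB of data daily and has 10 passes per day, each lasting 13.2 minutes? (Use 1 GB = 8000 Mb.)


total contact time = 10 * 13.2 * 60 = 7920.0000 s
data = 78.4 GB = 627200.0000 Mb
rate = 627200.0000 / 7920.0000 = 79.1919 Mbps

79.1919 Mbps


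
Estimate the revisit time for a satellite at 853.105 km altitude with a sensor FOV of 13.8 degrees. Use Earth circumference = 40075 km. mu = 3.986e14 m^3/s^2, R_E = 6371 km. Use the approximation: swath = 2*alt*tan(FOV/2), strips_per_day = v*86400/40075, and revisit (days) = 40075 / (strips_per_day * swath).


swath = 2*853.105*tan(0.1204277) = 206.4741 km
v = sqrt(mu/r) = 7428.0809 m/s = 7.4281 km/s
strips/day = v*86400/40075 = 7.4281*86400/40075 = 16.0146
coverage/day = strips * swath = 16.0146 * 206.4741 = 3306.6057 km
revisit = 40075 / 3306.6057 = 12.1197 days

12.1197 days


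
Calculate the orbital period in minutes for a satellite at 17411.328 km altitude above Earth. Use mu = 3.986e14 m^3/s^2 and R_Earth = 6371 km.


r = 23782.3280 km = 2.3782328e+07 m
T = 2*pi*sqrt(r^3/mu) = 2*pi*sqrt(1.3451264e+22 / 3.986e14)
T = 36499.9919 s = 608.3332 min

608.3332 minutes


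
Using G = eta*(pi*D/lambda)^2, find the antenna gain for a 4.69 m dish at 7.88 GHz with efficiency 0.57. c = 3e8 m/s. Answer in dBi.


lambda = c/f = 3e8 / 7.88e+09 = 0.03807107 m
G = eta*(pi*D/lambda)^2 = 0.57*(pi*4.69/0.03807107)^2
G = 85374.9008 (linear)
G = 10*log10(85374.9008) = 49.3133 dBi

49.3133 dBi


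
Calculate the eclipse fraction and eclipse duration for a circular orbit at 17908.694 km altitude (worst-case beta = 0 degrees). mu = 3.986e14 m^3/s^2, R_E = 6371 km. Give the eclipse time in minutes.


r = 24279.6940 km
T = 627.5160 min
Eclipse fraction = arcsin(R_E/r)/pi = arcsin(6371.0000/24279.6940)/pi
= arcsin(0.2624003)/pi = 0.0845141
Eclipse duration = 0.0845141 * 627.5160 = 53.0339 min

53.0339 minutes


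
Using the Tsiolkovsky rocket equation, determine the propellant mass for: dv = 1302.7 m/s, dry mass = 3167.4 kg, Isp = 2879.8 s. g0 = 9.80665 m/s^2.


ve = Isp * g0 = 2879.8 * 9.80665 = 28241.190670 m/s
mass ratio = exp(dv/ve) = exp(1302.7/28241.190670) = 1.04720809
m_prop = m_dry * (mr - 1) = 3167.4 * (1.04720809 - 1)
m_prop = 149.5269 kg

149.5269 kg


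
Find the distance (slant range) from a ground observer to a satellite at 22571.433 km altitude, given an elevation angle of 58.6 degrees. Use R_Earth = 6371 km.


h = 22571.433 km, el = 58.6 deg
d = -R_E*sin(el) + sqrt((R_E*sin(el))^2 + 2*R_E*h + h^2)
d = -6371.0000*sin(1.0228) + sqrt((6371.0000*0.8535508)^2 + 2*6371.0000*22571.433 + 22571.433^2)
d = 23313.4857 km

23313.4857 km


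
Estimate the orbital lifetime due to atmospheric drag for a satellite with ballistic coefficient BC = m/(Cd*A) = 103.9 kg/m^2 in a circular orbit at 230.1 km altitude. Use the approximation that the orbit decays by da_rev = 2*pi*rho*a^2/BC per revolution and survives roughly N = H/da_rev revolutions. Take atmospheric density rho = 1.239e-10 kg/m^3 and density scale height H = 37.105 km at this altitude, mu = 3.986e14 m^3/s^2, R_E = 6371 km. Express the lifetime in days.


a = R_E + alt = 6601.1000 km = 6.6011e+06 m
da_rev = 2*pi*rho*a^2/BC = 2*pi*1.239e-10*(6.6011e+06)^2/103.9 = 326.488772 m per revolution
N = H/da_rev = 37105.0000 m / 326.488772 m = 113.6486 revolutions
P = 2*pi*sqrt(a^3/mu) = 5337.4730 s
lifetime = N*P = 113.6486 * 5337.4730 = 606596.4634 s = 7.0208 days

7.0208 days


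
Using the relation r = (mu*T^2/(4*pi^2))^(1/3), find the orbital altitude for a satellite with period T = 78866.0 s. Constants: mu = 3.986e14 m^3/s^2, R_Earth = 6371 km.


T = 78866.0 s
r = (mu*T^2/(4*pi^2))^(1/3) = (3.986e14 * 78866.0^2 / (4*pi^2))^(1/3)
r = 3.9748346e+07 m = 39748.3461 km
alt = r - R_E = 39748.3461 - 6371 = 33377.3461 km

33377.3461 km


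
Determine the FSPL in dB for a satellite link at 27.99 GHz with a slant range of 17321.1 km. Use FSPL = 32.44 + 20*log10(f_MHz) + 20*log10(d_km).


f = 27.99 GHz = 27990.0000 MHz
d = 17321.1 km
FSPL = 32.44 + 20*log10(27990.0000) + 20*log10(17321.1)
FSPL = 32.44 + 88.9401 + 84.7715
FSPL = 206.1516 dB

206.1516 dB


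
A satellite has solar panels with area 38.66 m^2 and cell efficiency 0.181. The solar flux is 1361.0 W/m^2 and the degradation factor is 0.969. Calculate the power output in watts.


P = area * eta * S * degradation
P = 38.66 * 0.181 * 1361.0 * 0.969
P = 9228.3132 W

9228.3132 W


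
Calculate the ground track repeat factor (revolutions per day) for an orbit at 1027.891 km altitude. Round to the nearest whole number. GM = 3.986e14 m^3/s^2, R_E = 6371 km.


r = 7.398891e+06 m
T = 2*pi*sqrt(r^3/mu) = 6333.7536 s = 105.5626 min
revs/day = 1440 / 105.5626 = 13.6412
Rounded: 14 revolutions per day

14 revolutions per day


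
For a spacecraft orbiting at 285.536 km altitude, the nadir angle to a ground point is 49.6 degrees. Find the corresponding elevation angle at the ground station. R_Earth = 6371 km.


r = R_E + alt = 6656.5360 km
Law of sines in the satellite / Earth-center / ground-point triangle:
  sin(nadir)/R_E = sin(90 + el)/r  =>  cos(el) = (r/R_E)*sin(nadir)
cos(el) = (6656.5360 / 6371.0000) * sin(49.6 deg) = 0.795669
el = arccos(0.795669) = 37.2815 deg
(Earth-central angle = 90 - nadir - el = 3.1185 deg)

37.2815 degrees


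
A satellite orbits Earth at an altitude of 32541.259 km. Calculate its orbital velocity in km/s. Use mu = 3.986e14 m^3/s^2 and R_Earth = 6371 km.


r = R_E + alt = 6371.0 + 32541.259 = 38912.2590 km = 3.8912259e+07 m
v = sqrt(mu/r) = sqrt(3.986e14 / 3.8912259e+07) = 3200.5560 m/s = 3.2006 km/s

3.2006 km/s


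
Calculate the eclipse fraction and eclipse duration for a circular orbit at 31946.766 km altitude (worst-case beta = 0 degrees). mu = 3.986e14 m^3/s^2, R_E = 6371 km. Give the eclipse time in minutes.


r = 38317.7660 km
T = 1244.1142 min
Eclipse fraction = arcsin(R_E/r)/pi = arcsin(6371.0000/38317.7660)/pi
= arcsin(0.1662675)/pi = 0.05317153
Eclipse duration = 0.05317153 * 1244.1142 = 66.1515 min

66.1515 minutes


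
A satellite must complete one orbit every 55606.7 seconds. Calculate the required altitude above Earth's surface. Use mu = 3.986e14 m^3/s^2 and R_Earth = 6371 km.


T = 55606.7 s
r = (mu*T^2/(4*pi^2))^(1/3) = (3.986e14 * 55606.7^2 / (4*pi^2))^(1/3)
r = 3.1487917e+07 m = 31487.9172 km
alt = r - R_E = 31487.9172 - 6371 = 25116.9172 km

25116.9172 km


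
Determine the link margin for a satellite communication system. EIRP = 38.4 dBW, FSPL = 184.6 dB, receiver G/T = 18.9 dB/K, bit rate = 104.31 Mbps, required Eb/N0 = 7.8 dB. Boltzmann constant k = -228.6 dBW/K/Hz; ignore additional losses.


C/N0 = EIRP - FSPL + G/T - k = 38.4 - 184.6 + 18.9 - (-228.6)
C/N0 = 101.3000 dB-Hz
R_b = 104.31 Mbps = 1.0431e+08 bps -> 10*log10(R_b) = 80.1833 dB-Hz
Eb/N0 = C/N0 - 10*log10(R_b) = 101.3000 - 80.1833 = 21.1167 dB
Margin = Eb/N0 - Eb/N0_req = 21.1167 - 7.8 = 13.3167 dB (link closes)

13.3167 dB


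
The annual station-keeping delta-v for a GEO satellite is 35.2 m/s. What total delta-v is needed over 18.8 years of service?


dV = rate * years = 35.2 * 18.8
dV = 661.7600 m/s

661.7600 m/s


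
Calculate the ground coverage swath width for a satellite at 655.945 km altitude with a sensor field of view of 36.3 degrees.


FOV = 36.3 deg = 0.6335545 rad
swath = 2 * alt * tan(FOV/2) = 2 * 655.945 * tan(0.3167773)
swath = 2 * 655.945 * 0.3278165
swath = 430.0593 km

430.0593 km


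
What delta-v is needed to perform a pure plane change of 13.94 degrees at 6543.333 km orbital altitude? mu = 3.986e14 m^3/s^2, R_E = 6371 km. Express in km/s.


r = 12914.3330 km = 1.2914333e+07 m
V = sqrt(mu/r) = 5555.6216 m/s
di = 13.94 deg = 0.2432989 rad
dV = 2*V*sin(di/2) = 2*5555.6216*sin(0.1216494)
dV = 1348.3453 m/s = 1.3483 km/s

1.3483 km/s


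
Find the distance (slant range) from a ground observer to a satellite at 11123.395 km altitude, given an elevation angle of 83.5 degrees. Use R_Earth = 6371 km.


h = 11123.395 km, el = 83.5 deg
d = -R_E*sin(el) + sqrt((R_E*sin(el))^2 + 2*R_E*h + h^2)
d = -6371.0000*sin(1.4573) + sqrt((6371.0000*0.9935719)^2 + 2*6371.0000*11123.395 + 11123.395^2)
d = 11149.4761 km

11149.4761 km


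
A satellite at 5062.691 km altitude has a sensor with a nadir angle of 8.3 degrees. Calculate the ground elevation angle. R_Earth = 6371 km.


r = R_E + alt = 11433.6910 km
Law of sines in the satellite / Earth-center / ground-point triangle:
  sin(nadir)/R_E = sin(90 + el)/r  =>  cos(el) = (r/R_E)*sin(nadir)
cos(el) = (11433.6910 / 6371.0000) * sin(8.3 deg) = 0.2590683
el = arccos(0.2590683) = 74.9852 deg
(Earth-central angle = 90 - nadir - el = 6.7148 deg)

74.9852 degrees


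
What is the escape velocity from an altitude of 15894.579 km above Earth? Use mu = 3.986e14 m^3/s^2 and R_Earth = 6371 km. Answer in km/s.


r = 6371.0 + 15894.579 = 22265.5790 km = 2.2265579e+07 m
v_esc = sqrt(2*mu/r) = sqrt(2*3.986e14 / 2.2265579e+07)
v_esc = 5983.6564 m/s = 5.9837 km/s

5.9837 km/s


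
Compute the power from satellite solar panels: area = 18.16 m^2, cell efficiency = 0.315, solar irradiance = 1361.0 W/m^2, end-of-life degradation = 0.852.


P = area * eta * S * degradation
P = 18.16 * 0.315 * 1361.0 * 0.852
P = 6633.2157 W

6633.2157 W


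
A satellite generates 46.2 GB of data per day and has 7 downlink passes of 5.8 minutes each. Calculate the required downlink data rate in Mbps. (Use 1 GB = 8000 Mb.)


total contact time = 7 * 5.8 * 60 = 2436.0000 s
data = 46.2 GB = 369600.0000 Mb
rate = 369600.0000 / 2436.0000 = 151.7241 Mbps

151.7241 Mbps


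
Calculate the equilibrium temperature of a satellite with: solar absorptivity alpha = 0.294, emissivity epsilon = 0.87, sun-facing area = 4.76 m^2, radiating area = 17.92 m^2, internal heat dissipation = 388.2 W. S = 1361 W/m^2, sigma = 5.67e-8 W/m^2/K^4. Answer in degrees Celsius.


Numerator = alpha*S*A_sun + Q_int = 0.294*1361*4.76 + 388.2 = 2292.8378 W
Denominator = eps*sigma*A_rad = 0.87*5.67e-8*17.92 = 8.8397568e-07 W/K^4
T^4 = 2.5937793e+09 K^4
T = 225.6749 K = -47.4751 C

-47.4751 degrees Celsius


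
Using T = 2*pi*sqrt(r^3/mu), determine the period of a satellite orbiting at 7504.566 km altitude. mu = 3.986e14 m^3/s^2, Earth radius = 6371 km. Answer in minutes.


r = 13875.5660 km = 1.3875566e+07 m
T = 2*pi*sqrt(r^3/mu) = 2*pi*sqrt(2.6714812e+21 / 3.986e14)
T = 16266.2440 s = 271.1041 min

271.1041 minutes


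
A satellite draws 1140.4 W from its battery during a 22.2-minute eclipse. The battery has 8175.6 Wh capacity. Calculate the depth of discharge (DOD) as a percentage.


E_used = P * t / 60 = 1140.4 * 22.2 / 60 = 421.9480 Wh
DOD = E_used / E_total * 100 = 421.9480 / 8175.6 * 100
DOD = 5.1611 %

5.1611 %


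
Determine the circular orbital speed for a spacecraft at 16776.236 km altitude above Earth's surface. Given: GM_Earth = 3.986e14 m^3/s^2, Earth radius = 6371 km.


r = R_E + alt = 6371.0 + 16776.236 = 23147.2360 km = 2.3147236e+07 m
v = sqrt(mu/r) = sqrt(3.986e14 / 2.3147236e+07) = 4149.7227 m/s = 4.1497 km/s

4.1497 km/s


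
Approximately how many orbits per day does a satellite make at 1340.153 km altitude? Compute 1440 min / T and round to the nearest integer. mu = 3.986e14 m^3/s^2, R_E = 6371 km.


r = 7.711153e+06 m
T = 2*pi*sqrt(r^3/mu) = 6738.9185 s = 112.3153 min
revs/day = 1440 / 112.3153 = 12.8210
Rounded: 13 revolutions per day

13 revolutions per day


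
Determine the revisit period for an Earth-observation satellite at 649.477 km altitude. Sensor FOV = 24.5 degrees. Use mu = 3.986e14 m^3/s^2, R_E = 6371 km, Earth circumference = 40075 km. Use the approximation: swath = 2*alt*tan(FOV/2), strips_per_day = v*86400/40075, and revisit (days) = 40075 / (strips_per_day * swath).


swath = 2*649.477*tan(0.2138028) = 282.0306 km
v = sqrt(mu/r) = 7535.0361 m/s = 7.5350 km/s
strips/day = v*86400/40075 = 7.5350*86400/40075 = 16.2452
coverage/day = strips * swath = 16.2452 * 282.0306 = 4581.6480 km
revisit = 40075 / 4581.6480 = 8.7469 days

8.7469 days


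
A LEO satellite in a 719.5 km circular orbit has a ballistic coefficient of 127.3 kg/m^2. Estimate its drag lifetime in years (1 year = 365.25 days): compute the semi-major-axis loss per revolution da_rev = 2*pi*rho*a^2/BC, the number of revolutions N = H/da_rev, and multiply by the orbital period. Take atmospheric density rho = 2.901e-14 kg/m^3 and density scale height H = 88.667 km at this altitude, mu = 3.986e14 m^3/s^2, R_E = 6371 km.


a = R_E + alt = 7090.5000 km = 7.0905e+06 m
da_rev = 2*pi*rho*a^2/BC = 2*pi*2.901e-14*(7.0905e+06)^2/127.3 = 0.0719868079 m per revolution
N = H/da_rev = 88667.0000 m / 0.0719868079 m = 1.2317118e+06 revolutions
P = 2*pi*sqrt(a^3/mu) = 5941.9161 s
lifetime = N*P = 1.2317118e+06 * 5941.9161 = 7.3187281e+09 s = 84707.5009 days
years = 84707.5009 / 365.25 = 231.9165 years

231.9165 years


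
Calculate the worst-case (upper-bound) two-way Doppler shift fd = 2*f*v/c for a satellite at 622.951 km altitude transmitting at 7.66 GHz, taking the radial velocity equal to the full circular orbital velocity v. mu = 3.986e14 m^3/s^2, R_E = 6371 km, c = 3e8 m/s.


r = 6.993951e+06 m
v = sqrt(mu/r) = 7549.3117 m/s (worst-case radial velocity)
f = 7.66 GHz = 7.66e+09 Hz
fd = 2*f*v/c = 2*7.66e+09*7549.3117/3.0e+08
fd = 385518.1818 Hz

385518.1818 Hz


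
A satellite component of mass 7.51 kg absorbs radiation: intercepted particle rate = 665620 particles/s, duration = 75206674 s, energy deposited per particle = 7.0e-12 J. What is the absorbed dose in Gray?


Total energy deposited = rate * time * E_per
  = 665620 * 75206674 * 7.0e-12 = 350.4135 J
Dose = E_total / mass = 350.4135 / 7.51
Dose = 46.6596 Gy

46.6596 Gy


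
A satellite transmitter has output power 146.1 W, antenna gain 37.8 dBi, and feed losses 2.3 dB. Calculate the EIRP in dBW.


Pt = 146.1 W = 21.6465 dBW
EIRP = Pt_dBW + Gt - losses = 21.6465 + 37.8 - 2.3 = 57.1465 dBW

57.1465 dBW


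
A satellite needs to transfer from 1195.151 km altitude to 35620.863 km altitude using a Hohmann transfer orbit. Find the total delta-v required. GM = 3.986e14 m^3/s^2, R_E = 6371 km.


r1 = 7566.1510 km = 7.566151e+06 m
r2 = 41991.8630 km = 4.1991863e+07 m
dv1 = sqrt(mu/r1)*(sqrt(2*r2/(r1+r2)) - 1) = 2190.4566 m/s
dv2 = sqrt(mu/r2)*(1 - sqrt(2*r1/(r1+r2))) = 1378.4816 m/s
total dv = |dv1| + |dv2| = 2190.4566 + 1378.4816 = 3568.9383 m/s = 3.5689 km/s

3.5689 km/s


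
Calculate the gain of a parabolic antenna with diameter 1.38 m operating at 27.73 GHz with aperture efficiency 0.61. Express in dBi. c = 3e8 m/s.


lambda = c/f = 3e8 / 2.773e+10 = 0.01081861 m
G = eta*(pi*D/lambda)^2 = 0.61*(pi*1.38/0.01081861)^2
G = 97959.1443 (linear)
G = 10*log10(97959.1443) = 49.9104 dBi

49.9104 dBi


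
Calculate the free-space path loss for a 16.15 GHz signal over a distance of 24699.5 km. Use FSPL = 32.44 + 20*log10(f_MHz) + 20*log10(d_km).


f = 16.15 GHz = 16150.0000 MHz
d = 24699.5 km
FSPL = 32.44 + 20*log10(16150.0000) + 20*log10(24699.5)
FSPL = 32.44 + 84.1635 + 87.8538
FSPL = 204.4572 dB

204.4572 dB


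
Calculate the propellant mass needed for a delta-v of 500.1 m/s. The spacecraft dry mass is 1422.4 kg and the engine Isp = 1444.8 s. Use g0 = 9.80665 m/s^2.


ve = Isp * g0 = 1444.8 * 9.80665 = 14168.647920 m/s
mass ratio = exp(dv/ve) = exp(500.1/14168.647920) = 1.03592655
m_prop = m_dry * (mr - 1) = 1422.4 * (1.03592655 - 1)
m_prop = 51.1019 kg

51.1019 kg


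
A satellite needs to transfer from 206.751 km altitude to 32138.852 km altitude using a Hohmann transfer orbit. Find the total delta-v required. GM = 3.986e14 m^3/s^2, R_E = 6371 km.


r1 = 6577.7510 km = 6.577751e+06 m
r2 = 38509.8520 km = 3.8509852e+07 m
dv1 = sqrt(mu/r1)*(sqrt(2*r2/(r1+r2)) - 1) = 2389.7613 m/s
dv2 = sqrt(mu/r2)*(1 - sqrt(2*r1/(r1+r2))) = 1479.4023 m/s
total dv = |dv1| + |dv2| = 2389.7613 + 1479.4023 = 3869.1635 m/s = 3.8692 km/s

3.8692 km/s


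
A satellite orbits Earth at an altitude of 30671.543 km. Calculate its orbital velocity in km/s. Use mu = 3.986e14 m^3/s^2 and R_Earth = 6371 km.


r = R_E + alt = 6371.0 + 30671.543 = 37042.5430 km = 3.7042543e+07 m
v = sqrt(mu/r) = sqrt(3.986e14 / 3.7042543e+07) = 3280.3354 m/s = 3.2803 km/s

3.2803 km/s


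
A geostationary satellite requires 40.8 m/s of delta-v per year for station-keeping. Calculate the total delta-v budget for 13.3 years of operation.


dV = rate * years = 40.8 * 13.3
dV = 542.6400 m/s

542.6400 m/s


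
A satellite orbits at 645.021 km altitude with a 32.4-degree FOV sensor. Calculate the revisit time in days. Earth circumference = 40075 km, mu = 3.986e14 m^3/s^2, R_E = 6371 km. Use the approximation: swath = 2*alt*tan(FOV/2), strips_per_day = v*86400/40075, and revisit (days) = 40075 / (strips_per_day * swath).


swath = 2*645.021*tan(0.2827433) = 374.7918 km
v = sqrt(mu/r) = 7537.4285 m/s = 7.5374 km/s
strips/day = v*86400/40075 = 7.5374*86400/40075 = 16.2504
coverage/day = strips * swath = 16.2504 * 374.7918 = 6090.5085 km
revisit = 40075 / 6090.5085 = 6.5799 days

6.5799 days


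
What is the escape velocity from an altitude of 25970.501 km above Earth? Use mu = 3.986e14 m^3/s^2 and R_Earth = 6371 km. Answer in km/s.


r = 6371.0 + 25970.501 = 32341.5010 km = 3.2341501e+07 m
v_esc = sqrt(2*mu/r) = sqrt(2*3.986e14 / 3.2341501e+07)
v_esc = 4964.8206 m/s = 4.9648 km/s

4.9648 km/s


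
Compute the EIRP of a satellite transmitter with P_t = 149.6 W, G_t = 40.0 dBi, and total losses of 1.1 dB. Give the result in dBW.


Pt = 149.6 W = 21.7493 dBW
EIRP = Pt_dBW + Gt - losses = 21.7493 + 40.0 - 1.1 = 60.6493 dBW

60.6493 dBW


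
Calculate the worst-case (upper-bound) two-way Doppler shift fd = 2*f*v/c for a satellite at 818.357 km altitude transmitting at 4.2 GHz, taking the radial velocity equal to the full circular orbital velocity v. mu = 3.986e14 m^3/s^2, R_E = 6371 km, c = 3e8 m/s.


r = 7.189357e+06 m
v = sqrt(mu/r) = 7446.0101 m/s (worst-case radial velocity)
f = 4.2 GHz = 4.2e+09 Hz
fd = 2*f*v/c = 2*4.2e+09*7446.0101/3.0e+08
fd = 208488.2834 Hz

208488.2834 Hz


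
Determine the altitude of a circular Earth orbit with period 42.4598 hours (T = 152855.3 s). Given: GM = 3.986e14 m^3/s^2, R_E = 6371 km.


T = 152855.3 s
r = (mu*T^2/(4*pi^2))^(1/3) = (3.986e14 * 152855.3^2 / (4*pi^2))^(1/3)
r = 6.178924e+07 m = 61789.2400 km
alt = r - R_E = 61789.2400 - 6371 = 55418.2400 km

55418.2400 km


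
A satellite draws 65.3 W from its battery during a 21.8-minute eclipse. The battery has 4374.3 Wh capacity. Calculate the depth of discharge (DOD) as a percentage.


E_used = P * t / 60 = 65.3 * 21.8 / 60 = 23.7257 Wh
DOD = E_used / E_total * 100 = 23.7257 / 4374.3 * 100
DOD = 0.5423877 %

0.5424 %


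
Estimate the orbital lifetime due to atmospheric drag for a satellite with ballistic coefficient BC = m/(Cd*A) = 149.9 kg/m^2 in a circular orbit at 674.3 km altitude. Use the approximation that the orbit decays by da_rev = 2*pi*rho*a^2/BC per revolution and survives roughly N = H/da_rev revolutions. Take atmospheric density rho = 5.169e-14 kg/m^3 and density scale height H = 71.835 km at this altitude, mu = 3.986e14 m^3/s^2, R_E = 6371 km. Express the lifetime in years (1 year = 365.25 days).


a = R_E + alt = 7045.3000 km = 7.0453e+06 m
da_rev = 2*pi*rho*a^2/BC = 2*pi*5.169e-14*(7.0453e+06)^2/149.9 = 0.107543397 m per revolution
N = H/da_rev = 71835.0000 m / 0.107543397 m = 667962.9081 revolutions
P = 2*pi*sqrt(a^3/mu) = 5885.1896 s
lifetime = N*P = 667962.9081 * 5885.1896 = 3.9310883e+09 s = 45498.7077 days
years = 45498.7077 / 365.25 = 124.5687 years

124.5687 years


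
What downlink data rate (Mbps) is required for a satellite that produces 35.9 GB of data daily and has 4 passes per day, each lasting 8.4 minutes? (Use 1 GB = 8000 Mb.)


total contact time = 4 * 8.4 * 60 = 2016.0000 s
data = 35.9 GB = 287200.0000 Mb
rate = 287200.0000 / 2016.0000 = 142.4603 Mbps

142.4603 Mbps


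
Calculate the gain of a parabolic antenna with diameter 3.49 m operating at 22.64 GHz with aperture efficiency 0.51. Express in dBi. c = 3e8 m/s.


lambda = c/f = 3e8 / 2.264e+10 = 0.01325088 m
G = eta*(pi*D/lambda)^2 = 0.51*(pi*3.49/0.01325088)^2
G = 349165.3273 (linear)
G = 10*log10(349165.3273) = 55.4303 dBi

55.4303 dBi


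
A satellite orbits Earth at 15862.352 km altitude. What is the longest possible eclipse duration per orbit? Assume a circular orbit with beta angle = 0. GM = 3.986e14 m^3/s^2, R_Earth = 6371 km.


r = 22233.3520 km
T = 549.8793 min
Eclipse fraction = arcsin(R_E/r)/pi = arcsin(6371.0000/22233.3520)/pi
= arcsin(0.2865515)/pi = 0.09250895
Eclipse duration = 0.09250895 * 549.8793 = 50.8688 min

50.8688 minutes


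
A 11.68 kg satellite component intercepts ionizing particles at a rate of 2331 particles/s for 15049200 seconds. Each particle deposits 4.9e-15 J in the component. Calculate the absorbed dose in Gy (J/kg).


Total energy deposited = rate * time * E_per
  = 2331 * 15049200 * 4.9e-15 = 1.7189046e-04 J
Dose = E_total / mass = 1.7189046e-04 / 11.68
Dose = 1.4716649e-05 Gy

1.4717e-05 Gy


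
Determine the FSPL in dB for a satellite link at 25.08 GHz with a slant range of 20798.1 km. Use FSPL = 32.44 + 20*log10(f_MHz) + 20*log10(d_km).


f = 25.08 GHz = 25080.0000 MHz
d = 20798.1 km
FSPL = 32.44 + 20*log10(25080.0000) + 20*log10(20798.1)
FSPL = 32.44 + 87.9866 + 86.3605
FSPL = 206.7870 dB

206.7870 dB


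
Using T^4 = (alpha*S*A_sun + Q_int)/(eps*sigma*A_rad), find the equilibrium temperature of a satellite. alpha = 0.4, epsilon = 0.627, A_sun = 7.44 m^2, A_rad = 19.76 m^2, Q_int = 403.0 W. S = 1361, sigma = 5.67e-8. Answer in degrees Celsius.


Numerator = alpha*S*A_sun + Q_int = 0.4*1361*7.44 + 403.0 = 4453.3360 W
Denominator = eps*sigma*A_rad = 0.627*5.67e-8*19.76 = 7.0248578e-07 W/K^4
T^4 = 6.3393966e+09 K^4
T = 282.1707 K = 9.0207 C

9.0207 degrees Celsius


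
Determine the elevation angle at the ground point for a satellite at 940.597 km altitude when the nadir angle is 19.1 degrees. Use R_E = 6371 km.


r = R_E + alt = 7311.5970 km
Law of sines in the satellite / Earth-center / ground-point triangle:
  sin(nadir)/R_E = sin(90 + el)/r  =>  cos(el) = (r/R_E)*sin(nadir)
cos(el) = (7311.5970 / 6371.0000) * sin(19.1 deg) = 0.3755275
el = arccos(0.3755275) = 67.9431 deg
(Earth-central angle = 90 - nadir - el = 2.9569 deg)

67.9431 degrees


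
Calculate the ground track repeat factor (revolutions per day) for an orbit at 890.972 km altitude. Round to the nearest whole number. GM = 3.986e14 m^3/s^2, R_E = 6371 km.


r = 7.261972e+06 m
T = 2*pi*sqrt(r^3/mu) = 6158.7571 s = 102.6460 min
revs/day = 1440 / 102.6460 = 14.0288
Rounded: 14 revolutions per day

14 revolutions per day


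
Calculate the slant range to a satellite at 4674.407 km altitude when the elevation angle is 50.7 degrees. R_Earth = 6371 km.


h = 4674.407 km, el = 50.7 deg
d = -R_E*sin(el) + sqrt((R_E*sin(el))^2 + 2*R_E*h + h^2)
d = -6371.0000*sin(0.8848819) + sqrt((6371.0000*0.7738402)^2 + 2*6371.0000*4674.407 + 4674.407^2)
d = 5351.7712 km

5351.7712 km


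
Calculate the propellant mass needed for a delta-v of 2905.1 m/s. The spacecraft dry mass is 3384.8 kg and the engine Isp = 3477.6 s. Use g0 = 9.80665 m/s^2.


ve = Isp * g0 = 3477.6 * 9.80665 = 34103.606040 m/s
mass ratio = exp(dv/ve) = exp(2905.1/34103.606040) = 1.08891800
m_prop = m_dry * (mr - 1) = 3384.8 * (1.08891800 - 1)
m_prop = 300.9696 kg

300.9696 kg


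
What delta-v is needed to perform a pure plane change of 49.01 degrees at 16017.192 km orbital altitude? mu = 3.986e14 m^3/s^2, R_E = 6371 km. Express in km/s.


r = 22388.1920 km = 2.2388192e+07 m
V = sqrt(mu/r) = 4219.4820 m/s
di = 49.01 deg = 0.8553859 rad
dV = 2*V*sin(di/2) = 2*4219.4820*sin(0.4276929)
dV = 3500.2514 m/s = 3.5003 km/s

3.5003 km/s


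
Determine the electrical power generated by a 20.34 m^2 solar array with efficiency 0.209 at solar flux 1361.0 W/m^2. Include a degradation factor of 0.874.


P = area * eta * S * degradation
P = 20.34 * 0.209 * 1361.0 * 0.874
P = 5056.6954 W

5056.6954 W


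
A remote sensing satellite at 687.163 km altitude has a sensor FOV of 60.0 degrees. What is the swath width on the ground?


FOV = 60.0 deg = 1.0472 rad
swath = 2 * alt * tan(FOV/2) = 2 * 687.163 * tan(0.5235988)
swath = 2 * 687.163 * 0.5773503
swath = 793.4675 km

793.4675 km


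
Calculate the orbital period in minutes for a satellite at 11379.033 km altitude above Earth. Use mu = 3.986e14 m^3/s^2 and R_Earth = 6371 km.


r = 17750.0330 km = 1.7750033e+07 m
T = 2*pi*sqrt(r^3/mu) = 2*pi*sqrt(5.5923906e+21 / 3.986e14)
T = 23534.7705 s = 392.2462 min

392.2462 minutes


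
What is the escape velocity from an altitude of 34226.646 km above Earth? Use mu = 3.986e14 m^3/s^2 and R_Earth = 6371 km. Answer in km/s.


r = 6371.0 + 34226.646 = 40597.6460 km = 4.0597646e+07 m
v_esc = sqrt(2*mu/r) = sqrt(2*3.986e14 / 4.0597646e+07)
v_esc = 4431.3211 m/s = 4.4313 km/s

4.4313 km/s


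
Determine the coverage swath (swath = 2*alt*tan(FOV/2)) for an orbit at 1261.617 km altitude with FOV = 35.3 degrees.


FOV = 35.3 deg = 0.6161012 rad
swath = 2 * alt * tan(FOV/2) = 2 * 1261.617 * tan(0.3080506)
swath = 2 * 1261.617 * 0.3181794
swath = 802.8412 km

802.8412 km


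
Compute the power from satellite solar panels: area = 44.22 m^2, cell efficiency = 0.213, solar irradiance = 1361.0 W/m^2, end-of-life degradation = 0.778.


P = area * eta * S * degradation
P = 44.22 * 0.213 * 1361.0 * 0.778
P = 9973.2353 W

9973.2353 W


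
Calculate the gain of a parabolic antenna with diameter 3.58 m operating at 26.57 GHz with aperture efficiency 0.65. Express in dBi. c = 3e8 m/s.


lambda = c/f = 3e8 / 2.657e+10 = 0.01129093 m
G = eta*(pi*D/lambda)^2 = 0.65*(pi*3.58/0.01129093)^2
G = 644940.6555 (linear)
G = 10*log10(644940.6555) = 58.0952 dBi

58.0952 dBi


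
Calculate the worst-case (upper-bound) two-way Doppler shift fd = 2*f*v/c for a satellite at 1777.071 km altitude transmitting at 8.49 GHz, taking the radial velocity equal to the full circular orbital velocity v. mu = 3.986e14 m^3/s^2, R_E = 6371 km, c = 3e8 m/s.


r = 8.148071e+06 m
v = sqrt(mu/r) = 6994.2515 m/s (worst-case radial velocity)
f = 8.49 GHz = 8.49e+09 Hz
fd = 2*f*v/c = 2*8.49e+09*6994.2515/3.0e+08
fd = 395874.6351 Hz

395874.6351 Hz


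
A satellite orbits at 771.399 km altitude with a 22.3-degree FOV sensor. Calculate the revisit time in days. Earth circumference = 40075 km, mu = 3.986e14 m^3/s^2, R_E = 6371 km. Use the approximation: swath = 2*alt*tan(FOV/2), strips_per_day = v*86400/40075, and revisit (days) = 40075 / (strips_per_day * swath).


swath = 2*771.399*tan(0.1946042) = 304.0833 km
v = sqrt(mu/r) = 7470.4471 m/s = 7.4704 km/s
strips/day = v*86400/40075 = 7.4704*86400/40075 = 16.1060
coverage/day = strips * swath = 16.1060 * 304.0833 = 4897.5563 km
revisit = 40075 / 4897.5563 = 8.1827 days

8.1827 days


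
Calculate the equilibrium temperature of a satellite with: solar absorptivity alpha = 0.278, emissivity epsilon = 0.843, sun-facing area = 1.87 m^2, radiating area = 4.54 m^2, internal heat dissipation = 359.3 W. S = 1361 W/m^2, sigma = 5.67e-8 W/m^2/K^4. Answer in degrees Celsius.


Numerator = alpha*S*A_sun + Q_int = 0.278*1361*1.87 + 359.3 = 1066.8295 W
Denominator = eps*sigma*A_rad = 0.843*5.67e-8*4.54 = 2.1700337e-07 W/K^4
T^4 = 4.9161884e+09 K^4
T = 264.7934 K = -8.3566 C

-8.3566 degrees Celsius


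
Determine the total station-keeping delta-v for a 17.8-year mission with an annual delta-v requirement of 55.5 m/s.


dV = rate * years = 55.5 * 17.8
dV = 987.9000 m/s

987.9000 m/s


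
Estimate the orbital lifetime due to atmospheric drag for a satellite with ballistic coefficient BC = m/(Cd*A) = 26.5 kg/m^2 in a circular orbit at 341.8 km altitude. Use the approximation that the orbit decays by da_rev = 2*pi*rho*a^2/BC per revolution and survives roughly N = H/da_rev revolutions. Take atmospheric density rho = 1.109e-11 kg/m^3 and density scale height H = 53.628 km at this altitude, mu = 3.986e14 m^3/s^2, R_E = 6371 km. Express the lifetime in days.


a = R_E + alt = 6712.8000 km = 6.7128e+06 m
da_rev = 2*pi*rho*a^2/BC = 2*pi*1.109e-11*(6.7128e+06)^2/26.5 = 118.487615 m per revolution
N = H/da_rev = 53628.0000 m / 118.487615 m = 452.6043 revolutions
P = 2*pi*sqrt(a^3/mu) = 5473.5209 s
lifetime = N*P = 452.6043 * 5473.5209 = 2.4773389e+06 s = 28.6729 days

28.6729 days


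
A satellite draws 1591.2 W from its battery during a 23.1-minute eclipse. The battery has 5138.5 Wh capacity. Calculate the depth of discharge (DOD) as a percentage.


E_used = P * t / 60 = 1591.2 * 23.1 / 60 = 612.6120 Wh
DOD = E_used / E_total * 100 = 612.6120 / 5138.5 * 100
DOD = 11.9220 %

11.9220 %


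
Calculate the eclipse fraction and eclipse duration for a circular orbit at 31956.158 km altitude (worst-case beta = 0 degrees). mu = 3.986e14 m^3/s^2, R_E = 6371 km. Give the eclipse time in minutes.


r = 38327.1580 km
T = 1244.5716 min
Eclipse fraction = arcsin(R_E/r)/pi = arcsin(6371.0000/38327.1580)/pi
= arcsin(0.1662268)/pi = 0.05315838
Eclipse duration = 0.05315838 * 1244.5716 = 66.1594 min

66.1594 minutes


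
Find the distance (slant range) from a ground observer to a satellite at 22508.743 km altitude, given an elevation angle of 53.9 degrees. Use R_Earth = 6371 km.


h = 22508.743 km, el = 53.9 deg
d = -R_E*sin(el) + sqrt((R_E*sin(el))^2 + 2*R_E*h + h^2)
d = -6371.0000*sin(0.9407325) + sqrt((6371.0000*0.8079899)^2 + 2*6371.0000*22508.743 + 22508.743^2)
d = 23487.0440 km

23487.0440 km


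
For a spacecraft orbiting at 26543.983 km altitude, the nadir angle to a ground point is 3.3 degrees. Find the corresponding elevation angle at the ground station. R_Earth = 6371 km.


r = R_E + alt = 32914.9830 km
Law of sines in the satellite / Earth-center / ground-point triangle:
  sin(nadir)/R_E = sin(90 + el)/r  =>  cos(el) = (r/R_E)*sin(nadir)
cos(el) = (32914.9830 / 6371.0000) * sin(3.3 deg) = 0.2973974
el = arccos(0.2973974) = 72.6986 deg
(Earth-central angle = 90 - nadir - el = 14.0014 deg)

72.6986 degrees


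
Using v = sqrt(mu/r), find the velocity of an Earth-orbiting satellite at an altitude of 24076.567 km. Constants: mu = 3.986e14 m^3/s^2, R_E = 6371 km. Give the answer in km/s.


r = R_E + alt = 6371.0 + 24076.567 = 30447.5670 km = 3.0447567e+07 m
v = sqrt(mu/r) = sqrt(3.986e14 / 3.0447567e+07) = 3618.1982 m/s = 3.6182 km/s

3.6182 km/s


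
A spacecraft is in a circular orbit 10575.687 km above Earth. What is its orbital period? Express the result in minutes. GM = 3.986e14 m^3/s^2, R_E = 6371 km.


r = 16946.6870 km = 1.6946687e+07 m
T = 2*pi*sqrt(r^3/mu) = 2*pi*sqrt(4.8669224e+21 / 3.986e14)
T = 21955.2524 s = 365.9209 min

365.9209 minutes


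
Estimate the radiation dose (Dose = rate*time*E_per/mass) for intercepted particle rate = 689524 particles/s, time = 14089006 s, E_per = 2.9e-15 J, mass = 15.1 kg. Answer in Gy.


Total energy deposited = rate * time * E_per
  = 689524 * 14089006 * 2.9e-15 = 0.02817265 J
Dose = E_total / mass = 0.02817265 / 15.1
Dose = 0.001865739 Gy

0.0019 Gy


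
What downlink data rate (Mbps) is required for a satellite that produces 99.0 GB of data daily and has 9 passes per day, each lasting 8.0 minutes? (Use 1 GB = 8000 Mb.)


total contact time = 9 * 8.0 * 60 = 4320.0000 s
data = 99.0 GB = 792000.0000 Mb
rate = 792000.0000 / 4320.0000 = 183.3333 Mbps

183.3333 Mbps


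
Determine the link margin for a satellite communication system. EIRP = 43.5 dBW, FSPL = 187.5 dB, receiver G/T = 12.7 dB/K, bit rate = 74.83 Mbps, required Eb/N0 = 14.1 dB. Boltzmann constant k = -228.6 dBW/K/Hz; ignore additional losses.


C/N0 = EIRP - FSPL + G/T - k = 43.5 - 187.5 + 12.7 - (-228.6)
C/N0 = 97.3000 dB-Hz
R_b = 74.83 Mbps = 7.483e+07 bps -> 10*log10(R_b) = 78.7408 dB-Hz
Eb/N0 = C/N0 - 10*log10(R_b) = 97.3000 - 78.7408 = 18.5592 dB
Margin = Eb/N0 - Eb/N0_req = 18.5592 - 14.1 = 4.4592 dB (link closes)

4.4592 dB


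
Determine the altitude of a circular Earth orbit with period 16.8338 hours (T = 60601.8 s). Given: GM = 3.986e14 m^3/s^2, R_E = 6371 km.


T = 60601.8 s
r = (mu*T^2/(4*pi^2))^(1/3) = (3.986e14 * 60601.8^2 / (4*pi^2))^(1/3)
r = 3.3346445e+07 m = 33346.4445 km
alt = r - R_E = 33346.4445 - 6371 = 26975.4445 km

26975.4445 km


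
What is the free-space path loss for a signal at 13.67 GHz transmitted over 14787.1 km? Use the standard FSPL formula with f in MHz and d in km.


f = 13.67 GHz = 13670.0000 MHz
d = 14787.1 km
FSPL = 32.44 + 20*log10(13670.0000) + 20*log10(14787.1)
FSPL = 32.44 + 82.7154 + 83.3977
FSPL = 198.5530 dB

198.5530 dB
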